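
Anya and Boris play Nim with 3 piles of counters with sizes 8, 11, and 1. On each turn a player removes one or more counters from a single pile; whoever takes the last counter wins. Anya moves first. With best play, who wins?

Bitwise XOR of the heap sizes:
  1000  (8)
  1011  (11)
  0001  (1)
  ----
  0010  (2)
The nim-sum is 2 ≠ 0, so this is an N-position: the player to move can win; Anya has a winning move.

Anya wins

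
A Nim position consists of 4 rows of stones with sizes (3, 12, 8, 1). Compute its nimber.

6

Bitwise XOR of the heap sizes:
  0011  (3)
  1100  (12)
  1000  (8)
  0001  (1)
  ----
  0110  (6)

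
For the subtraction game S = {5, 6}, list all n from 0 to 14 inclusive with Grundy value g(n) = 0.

0, 1, 2, 3, 4, 11, 12, 13, 14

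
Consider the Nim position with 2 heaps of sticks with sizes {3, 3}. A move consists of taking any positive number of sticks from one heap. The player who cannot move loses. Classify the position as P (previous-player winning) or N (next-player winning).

P-position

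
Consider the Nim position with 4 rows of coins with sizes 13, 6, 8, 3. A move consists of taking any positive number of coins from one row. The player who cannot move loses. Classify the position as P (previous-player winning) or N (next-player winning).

P-position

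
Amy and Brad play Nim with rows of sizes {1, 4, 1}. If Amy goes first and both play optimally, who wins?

In binary:
  001  (1)
  100  (4)
  001  (1)
  ---
  100  (4)
The nim-sum is 4 ≠ 0, so this is an N-position: the player to move can win; Amy has a winning move.

Amy wins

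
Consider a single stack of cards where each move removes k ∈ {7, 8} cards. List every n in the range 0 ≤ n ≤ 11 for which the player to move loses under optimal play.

Build the Grundy sequence with g(k) = mex{g(k−s) : s ∈ {7, 8}, s ≤ k}:
k:     0  1  2  3  4  5  6  7  8  9 10 11
g(k):  0  0  0  0  0  0  0  1  1  1  1  1
The P-positions (g = 0) in 0..11 are 0, 1, 2, 3, 4, 5, 6.

0, 1, 2, 3, 4, 5, 6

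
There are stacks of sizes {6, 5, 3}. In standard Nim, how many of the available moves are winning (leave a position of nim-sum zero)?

0

Compute the nim-sum pairwise:
6 XOR 5 = 3
3 XOR 3 = 0
The nim-sum is already 0, so every move leaves a nonzero nim-sum — there are no winning moves.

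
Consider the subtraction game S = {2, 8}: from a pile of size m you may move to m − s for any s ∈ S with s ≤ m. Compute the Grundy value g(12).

1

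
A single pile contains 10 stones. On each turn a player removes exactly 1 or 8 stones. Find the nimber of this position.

Compute g(0), g(1), … for moves {1, 8}:
k:     0  1  2  3  4  5  6  7  8  9 10
g(k):  0  1  0  1  0  1  0  1  2  0  1
So g(10) = 1.

1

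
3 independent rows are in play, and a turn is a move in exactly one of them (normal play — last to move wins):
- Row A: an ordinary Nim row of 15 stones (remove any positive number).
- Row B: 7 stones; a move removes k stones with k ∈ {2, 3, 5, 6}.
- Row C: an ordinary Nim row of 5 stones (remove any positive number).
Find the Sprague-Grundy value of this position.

Row A is a plain Nim row of size 15, so its Grundy value is 15.
For row B, compute g(0), g(1), … with moves {2, 3, 5, 6}:
k:     0  1  2  3  4  5  6  7
g(k):  0  0  1  1  2  2  3  3
So g(7) = 3.
Row C is a plain Nim row of size 5, so its Grundy value is 5.
By the Sprague-Grundy theorem, the Grundy value of a sum of independent games is the XOR of the component values.
Combined value = 15 ⊕ 3 ⊕ 5 = 9.

9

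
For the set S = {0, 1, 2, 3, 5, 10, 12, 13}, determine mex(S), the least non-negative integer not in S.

4

The values 0, 1, 2, 3 are all present; 4 is the first non-negative integer missing from the set.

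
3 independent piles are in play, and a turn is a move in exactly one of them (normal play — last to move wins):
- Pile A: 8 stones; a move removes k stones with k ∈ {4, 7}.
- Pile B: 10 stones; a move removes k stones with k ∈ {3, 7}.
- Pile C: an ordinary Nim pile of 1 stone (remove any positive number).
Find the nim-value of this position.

3

Grundy values for pile A (subtraction set {4, 7}):
g(0) = mex{} = 0
g(1) = mex{} = 0
g(2) = mex{} = 0
g(3) = mex{} = 0
g(4) = mex{0} = 1
g(5) = mex{0} = 1
g(6) = mex{0} = 1
g(7) = mex{0} = 1
g(8) = mex{0,1} = 2
So g(8) = 2.
Build the Grundy sequence for pile B with g(k) = mex{g(k−s) : s ∈ {3, 7}, s ≤ k}:
g(0) = mex{} = 0
g(1) = mex{} = 0
g(2) = mex{} = 0
g(3) = mex{0} = 1
g(4) = mex{0} = 1
g(5) = mex{0} = 1
g(6) = mex{1} = 0
g(7) = mex{0,1} = 2
g(8) = mex{0,1} = 2
g(9) = mex{0} = 1
g(10) = mex{1,2} = 0
So g(10) = 0.
Pile C is a plain Nim pile of size 1, so its Grundy value is 1.
The value of a disjunctive sum is the nim-sum of the parts.
Combined value = 2 ⊕ 0 ⊕ 1 = 3.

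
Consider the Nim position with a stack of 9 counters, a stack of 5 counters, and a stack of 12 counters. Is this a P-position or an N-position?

P-position

Bitwise XOR of the heap sizes:
  1001  (9)
  0101  (5)
  1100  (12)
  ----
  0000  (0)
The nim-sum is 0, so this is a P-position: the player to move is in a losing position under optimal play.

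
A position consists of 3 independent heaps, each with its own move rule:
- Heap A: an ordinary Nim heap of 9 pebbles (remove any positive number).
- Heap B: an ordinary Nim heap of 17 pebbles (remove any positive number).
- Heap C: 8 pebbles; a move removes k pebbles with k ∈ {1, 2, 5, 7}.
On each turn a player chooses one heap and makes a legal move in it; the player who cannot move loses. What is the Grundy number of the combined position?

26

Heap A is a plain Nim heap of size 9, so its Grundy value is 9.
Heap B is a plain Nim heap of size 17, so its Grundy value is 17.
For heap C, compute g(0), g(1), … with moves {1, 2, 5, 7}:
g(0) = mex{} = 0
g(1) = mex{0} = 1
g(2) = mex{0,1} = 2
g(3) = mex{1,2} = 0
g(4) = mex{0,2} = 1
g(5) = mex{0,1} = 2
g(6) = mex{1,2} = 0
g(7) = mex{0,2} = 1
g(8) = mex{0,1} = 2
So g(8) = 2.
By the Sprague-Grundy theorem, the Grundy value of a sum of independent games is the XOR of the component values.
Combined value = 9 XOR 17 XOR 2 = 26.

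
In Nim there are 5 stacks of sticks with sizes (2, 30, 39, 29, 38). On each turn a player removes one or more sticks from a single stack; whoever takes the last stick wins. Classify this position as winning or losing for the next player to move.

Bitwise XOR of the heap sizes:
  000010  (2)
  011110  (30)
  100111  (39)
  011101  (29)
  100110  (38)
  ------
  000000  (0)
The nim-sum is 0, so this is a P-position: the player to move is in a losing position under optimal play.

Losing position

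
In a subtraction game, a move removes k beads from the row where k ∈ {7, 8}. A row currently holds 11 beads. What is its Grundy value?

Compute g(0), g(1), … for moves {7, 8}:
k:     0  1  2  3  4  5  6  7  8  9 10 11
g(k):  0  0  0  0  0  0  0  1  1  1  1  1
So g(11) = 1.

1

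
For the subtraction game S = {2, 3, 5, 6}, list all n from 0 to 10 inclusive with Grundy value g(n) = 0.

Build the Grundy sequence with g(k) = mex{g(k−s) : s ∈ {2, 3, 5, 6}, s ≤ k}:
k:     0  1  2  3  4  5  6  7  8  9 10
g(k):  0  0  1  1  2  2  3  3  0  0  1
The P-positions (g = 0) in 0..10 are 0, 1, 8, 9.

0, 1, 8, 9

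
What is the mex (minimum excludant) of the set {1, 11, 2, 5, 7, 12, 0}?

The values 0, 1, 2 are all present; 3 is the first non-negative integer missing from the set.

3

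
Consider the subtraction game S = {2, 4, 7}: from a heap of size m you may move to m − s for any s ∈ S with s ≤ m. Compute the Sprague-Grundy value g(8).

1

Grundy values for subtraction set {2, 4, 7}:
k:     0  1  2  3  4  5  6  7  8
g(k):  0  0  1  1  2  2  0  3  1
So g(8) = 1.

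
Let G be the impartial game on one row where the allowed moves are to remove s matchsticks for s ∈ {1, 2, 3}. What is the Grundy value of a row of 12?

0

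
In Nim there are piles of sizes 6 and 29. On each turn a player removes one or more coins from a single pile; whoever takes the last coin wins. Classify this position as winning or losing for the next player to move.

Compute the nim-sum pairwise:
6 ^ 29 = 27
The nim-sum is 27 ≠ 0, so this is an N-position: the player to move can win.

Winning position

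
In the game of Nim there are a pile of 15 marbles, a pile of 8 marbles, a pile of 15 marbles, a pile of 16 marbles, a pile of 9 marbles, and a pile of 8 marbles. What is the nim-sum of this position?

In binary:
  01111  (15)
  01000  (8)
  01111  (15)
  10000  (16)
  01001  (9)
  01000  (8)
  -----
  11001  (25)

25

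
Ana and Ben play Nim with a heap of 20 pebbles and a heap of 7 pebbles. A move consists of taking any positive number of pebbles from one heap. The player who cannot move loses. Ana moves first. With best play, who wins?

Compute the nim-sum pairwise:
20 XOR 7 = 19
The nim-sum is 19 ≠ 0, so this is an N-position: the player to move can win; Ana has a winning move.

Ana wins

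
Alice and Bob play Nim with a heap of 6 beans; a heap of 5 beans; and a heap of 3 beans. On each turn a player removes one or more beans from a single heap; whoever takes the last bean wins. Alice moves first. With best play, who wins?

Bob wins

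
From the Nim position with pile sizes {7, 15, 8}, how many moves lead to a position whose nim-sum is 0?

0

Compute the nim-sum pairwise:
7 ^ 15 = 8
8 ^ 8 = 0
The nim-sum is already 0, so every move leaves a nonzero nim-sum — there are no winning moves.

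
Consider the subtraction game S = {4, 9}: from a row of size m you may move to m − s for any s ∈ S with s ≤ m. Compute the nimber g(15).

Compute g(0), g(1), … for moves {4, 9}:
k:     0  1  2  3  4  5  6  7  8  9 10 11 12 13 14 15
g(k):  0  0  0  0  1  1  1  1  0  2  2  2  1  0  0  0
So g(15) = 0.

0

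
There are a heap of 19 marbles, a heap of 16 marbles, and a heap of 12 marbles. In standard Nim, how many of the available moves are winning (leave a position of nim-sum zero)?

1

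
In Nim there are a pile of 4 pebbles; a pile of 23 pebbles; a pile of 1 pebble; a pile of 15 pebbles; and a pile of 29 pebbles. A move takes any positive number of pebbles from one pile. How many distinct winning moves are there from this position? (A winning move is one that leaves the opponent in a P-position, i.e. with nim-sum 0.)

0

Bitwise XOR of the heap sizes:
  00100  (4)
  10111  (23)
  00001  (1)
  01111  (15)
  11101  (29)
  -----
  00000  (0)
The nim-sum is already 0, so every move leaves a nonzero nim-sum — there are no winning moves.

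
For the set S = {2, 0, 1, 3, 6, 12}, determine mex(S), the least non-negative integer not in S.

The values 0, 1, 2, 3 are all present; 4 is the first non-negative integer missing from the set.

4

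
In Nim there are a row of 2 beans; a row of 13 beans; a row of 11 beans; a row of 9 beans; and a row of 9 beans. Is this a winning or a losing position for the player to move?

Winning position

Bitwise XOR of the heap sizes:
  0010  (2)
  1101  (13)
  1011  (11)
  1001  (9)
  1001  (9)
  ----
  0100  (4)
The nim-sum is 4 ≠ 0, so this is an N-position: the player to move can win.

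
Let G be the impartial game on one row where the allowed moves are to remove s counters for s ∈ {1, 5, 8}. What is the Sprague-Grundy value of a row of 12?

2

Compute g(0), g(1), … for moves {1, 5, 8}:
k:     0  1  2  3  4  5  6  7  8  9 10 11 12
g(k):  0  1  0  1  0  1  0  1  2  3  2  3  2
So g(12) = 2.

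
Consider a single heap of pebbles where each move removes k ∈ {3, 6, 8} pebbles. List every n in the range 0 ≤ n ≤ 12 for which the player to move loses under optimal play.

Grundy values for subtraction set {3, 6, 8}:
g(0) = mex{} = 0
g(1) = mex{} = 0
g(2) = mex{} = 0
g(3) = mex{0} = 1
g(4) = mex{0} = 1
g(5) = mex{0} = 1
g(6) = mex{0,1} = 2
g(7) = mex{0,1} = 2
g(8) = mex{0,1} = 2
g(9) = mex{0,1,2} = 3
g(10) = mex{0,1,2} = 3
g(11) = mex{1,2} = 0
g(12) = mex{1,2,3} = 0
The P-positions (g = 0) in 0..12 are 0, 1, 2, 11, 12.

0, 1, 2, 11, 12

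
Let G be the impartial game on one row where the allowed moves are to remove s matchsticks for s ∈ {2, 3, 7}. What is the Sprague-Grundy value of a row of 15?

Compute g(0), g(1), … for moves {2, 3, 7}:
k:     0  1  2  3  4  5  6  7  8  9 10 11 12 13 14 15
g(k):  0  0  1  1  2  0  0  1  1  2  0  0  1  1  2  0
So g(15) = 0.

0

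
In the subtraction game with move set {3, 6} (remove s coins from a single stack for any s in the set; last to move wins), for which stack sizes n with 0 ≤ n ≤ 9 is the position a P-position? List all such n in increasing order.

0, 1, 2, 9

Build the Grundy sequence with g(k) = mex{g(k−s) : s ∈ {3, 6}, s ≤ k}:
k:     0  1  2  3  4  5  6  7  8  9
g(k):  0  0  0  1  1  1  2  2  2  0
The P-positions (g = 0) in 0..9 are 0, 1, 2, 9.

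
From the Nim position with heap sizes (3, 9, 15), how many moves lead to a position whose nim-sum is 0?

1

Compute the nim-sum pairwise:
3 XOR 9 = 10
10 XOR 15 = 5
The overall nim-sum is X = 5. A heap of size p has a winning move iff p XOR X < p (reduce it to p XOR X).
  3: 3 XOR 5 = 6 ≥ 3 — no move.
  9: 9 XOR 5 = 12 ≥ 9 — no move.
  15: 15 XOR 5 = 10 < 15 — winning move (to 10).
That gives 1 winning move.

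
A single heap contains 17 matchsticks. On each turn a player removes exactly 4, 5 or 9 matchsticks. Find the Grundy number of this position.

1

Grundy values for subtraction set {4, 5, 9}:
k:     0  1  2  3  4  5  6  7  8  9 10 11 12 13 14 15 16 17
g(k):  0  0  0  0  1  1  1  1  2  2  2  2  3  0  0  0  0  1
So g(17) = 1.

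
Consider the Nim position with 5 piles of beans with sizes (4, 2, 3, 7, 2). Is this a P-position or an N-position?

Nim-sum: 4 XOR 2 XOR 3 XOR 7 XOR 2 = 0.
The nim-sum is 0, so this is a P-position: the player to move is in a losing position under optimal play.

P-position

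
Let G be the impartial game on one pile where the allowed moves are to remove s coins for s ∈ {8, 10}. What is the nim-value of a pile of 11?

Grundy values for subtraction set {8, 10}:
k:     0  1  2  3  4  5  6  7  8  9 10 11
g(k):  0  0  0  0  0  0  0  0  1  1  1  1
So g(11) = 1.

1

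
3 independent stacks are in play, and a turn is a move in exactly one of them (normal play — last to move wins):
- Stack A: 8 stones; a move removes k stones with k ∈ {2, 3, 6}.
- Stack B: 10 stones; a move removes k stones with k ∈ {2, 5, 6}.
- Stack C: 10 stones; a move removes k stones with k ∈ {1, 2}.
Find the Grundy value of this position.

For stack A, compute g(0), g(1), … with moves {2, 3, 6}:
g(0) = mex{} = 0
g(1) = mex{} = 0
g(2) = mex{0} = 1
g(3) = mex{0} = 1
g(4) = mex{0,1} = 2
g(5) = mex{1} = 0
g(6) = mex{0,1,2} = 3
g(7) = mex{0,2} = 1
g(8) = mex{0,1,3} = 2
So g(8) = 2.
Grundy values for stack B (subtraction set {2, 5, 6}):
g(0) = mex{} = 0
g(1) = mex{} = 0
g(2) = mex{0} = 1
g(3) = mex{0} = 1
g(4) = mex{1} = 0
g(5) = mex{0,1} = 2
g(6) = mex{0} = 1
g(7) = mex{0,1,2} = 3
g(8) = mex{1} = 0
g(9) = mex{0,1,3} = 2
g(10) = mex{0,2} = 1
So g(10) = 1.
Build the Grundy sequence for stack C with g(k) = mex{g(k−s) : s ∈ {1, 2}, s ≤ k}:
k:     0  1  2  3  4  5  6  7  8  9 10
g(k):  0  1  2  0  1  2  0  1  2  0  1
So g(10) = 1.
By the Sprague-Grundy theorem, the Grundy value of a sum of independent games is the XOR of the component values.
Combined value = 2 ⊕ 1 ⊕ 1 = 2.

2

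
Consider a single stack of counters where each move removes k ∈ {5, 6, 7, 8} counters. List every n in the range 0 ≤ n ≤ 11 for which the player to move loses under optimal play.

Build the Grundy sequence with g(k) = mex{g(k−s) : s ∈ {5, 6, 7, 8}, s ≤ k}:
g(0) = mex{} = 0
g(1) = mex{} = 0
g(2) = mex{} = 0
g(3) = mex{} = 0
g(4) = mex{} = 0
g(5) = mex{0} = 1
g(6) = mex{0} = 1
g(7) = mex{0} = 1
g(8) = mex{0} = 1
g(9) = mex{0} = 1
g(10) = mex{0,1} = 2
g(11) = mex{0,1} = 2
The P-positions (g = 0) in 0..11 are 0, 1, 2, 3, 4.

0, 1, 2, 3, 4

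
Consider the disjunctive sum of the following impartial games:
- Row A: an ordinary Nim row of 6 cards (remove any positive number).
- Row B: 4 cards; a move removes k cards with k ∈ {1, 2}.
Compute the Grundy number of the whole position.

Row A is a plain Nim row of size 6, so its Grundy value is 6.
Grundy values for row B (subtraction set {1, 2}):
g(0) = mex{} = 0
g(1) = mex{0} = 1
g(2) = mex{0,1} = 2
g(3) = mex{1,2} = 0
g(4) = mex{0,2} = 1
So g(4) = 1.
By the Sprague-Grundy theorem, the Grundy value of a sum of independent games is the XOR of the component values.
Combined value = 6 XOR 1 = 7.

7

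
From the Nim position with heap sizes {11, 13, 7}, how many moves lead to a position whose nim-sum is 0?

Nim-sum: 11 ⊕ 13 ⊕ 7 = 1.
The overall nim-sum is X = 1. A heap of size p has a winning move iff p XOR X < p (reduce it to p XOR X).
  11: 11 XOR 1 = 10 < 11 — winning move (to 10).
  13: 13 XOR 1 = 12 < 13 — winning move (to 12).
  7: 7 XOR 1 = 6 < 7 — winning move (to 6).
That gives 3 winning moves.

3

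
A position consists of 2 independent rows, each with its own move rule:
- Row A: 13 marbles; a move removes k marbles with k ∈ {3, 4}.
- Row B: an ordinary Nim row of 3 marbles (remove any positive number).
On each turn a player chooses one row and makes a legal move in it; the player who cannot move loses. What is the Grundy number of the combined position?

1

For row A, compute g(0), g(1), … with moves {3, 4}:
g(0) = mex{} = 0
g(1) = mex{} = 0
g(2) = mex{} = 0
g(3) = mex{0} = 1
g(4) = mex{0} = 1
g(5) = mex{0} = 1
g(6) = mex{0,1} = 2
g(7) = mex{1} = 0
g(8) = mex{1} = 0
g(9) = mex{1,2} = 0
g(10) = mex{0,2} = 1
g(11) = mex{0} = 1
g(12) = mex{0} = 1
g(13) = mex{0,1} = 2
So g(13) = 2.
Row B is a plain Nim row of size 3, so its Grundy value is 3.
The value of a disjunctive sum is the nim-sum of the parts.
Combined value = 2 XOR 3 = 1.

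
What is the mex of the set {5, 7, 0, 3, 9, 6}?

0 is in the set but 1 is not, so the mex is 1.

1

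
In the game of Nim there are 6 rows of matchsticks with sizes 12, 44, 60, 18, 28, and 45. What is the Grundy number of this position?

63

Nim-sum: 12 ^ 44 ^ 60 ^ 18 ^ 28 ^ 45 = 63.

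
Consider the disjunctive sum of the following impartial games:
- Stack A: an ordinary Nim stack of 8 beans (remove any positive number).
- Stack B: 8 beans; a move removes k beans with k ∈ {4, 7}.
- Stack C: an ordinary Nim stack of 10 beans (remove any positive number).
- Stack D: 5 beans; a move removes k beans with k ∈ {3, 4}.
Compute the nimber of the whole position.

Stack A is a plain Nim stack of size 8, so its Grundy value is 8.
Grundy values for stack B (subtraction set {4, 7}):
g(0) = mex{} = 0
g(1) = mex{} = 0
g(2) = mex{} = 0
g(3) = mex{} = 0
g(4) = mex{0} = 1
g(5) = mex{0} = 1
g(6) = mex{0} = 1
g(7) = mex{0} = 1
g(8) = mex{0,1} = 2
So g(8) = 2.
Stack C is a plain Nim stack of size 10, so its Grundy value is 10.
For stack D, compute g(0), g(1), … with moves {3, 4}:
k:     0  1  2  3  4  5
g(k):  0  0  0  1  1  1
So g(5) = 1.
The value of a disjunctive sum is the nim-sum of the parts.
Combined value = 8 XOR 2 XOR 10 XOR 1 = 1.

1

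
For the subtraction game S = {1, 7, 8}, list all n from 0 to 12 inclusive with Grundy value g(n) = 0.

0, 2, 4, 6

Compute g(0), g(1), … for moves {1, 7, 8}:
k:     0  1  2  3  4  5  6  7  8  9 10 11 12
g(k):  0  1  0  1  0  1  0  1  2  3  2  3  2
The P-positions (g = 0) in 0..12 are 0, 2, 4, 6.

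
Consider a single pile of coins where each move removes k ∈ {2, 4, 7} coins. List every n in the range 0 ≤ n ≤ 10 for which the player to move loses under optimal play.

0, 1, 6, 9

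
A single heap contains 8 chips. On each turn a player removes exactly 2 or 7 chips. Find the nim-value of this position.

Compute g(0), g(1), … for moves {2, 7}:
k:     0  1  2  3  4  5  6  7  8
g(k):  0  0  1  1  0  0  1  1  2
So g(8) = 2.

2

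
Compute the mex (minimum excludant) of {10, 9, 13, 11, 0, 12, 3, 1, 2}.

The values 0, 1, 2, 3 are all present; 4 is the first non-negative integer missing from the set.

4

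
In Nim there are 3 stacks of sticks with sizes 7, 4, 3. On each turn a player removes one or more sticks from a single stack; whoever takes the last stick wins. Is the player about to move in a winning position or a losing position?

Nim-sum: 7 ⊕ 4 ⊕ 3 = 0.
The nim-sum is 0, so this is a P-position: the player to move is in a losing position under optimal play.

Losing position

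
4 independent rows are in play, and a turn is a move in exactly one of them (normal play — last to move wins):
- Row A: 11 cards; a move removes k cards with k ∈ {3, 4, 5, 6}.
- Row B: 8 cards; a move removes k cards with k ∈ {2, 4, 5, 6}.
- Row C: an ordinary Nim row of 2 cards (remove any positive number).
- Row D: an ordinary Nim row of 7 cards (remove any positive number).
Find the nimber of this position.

Build the Grundy sequence for row A with g(k) = mex{g(k−s) : s ∈ {3, 4, 5, 6}, s ≤ k}:
g(0) = mex{} = 0
g(1) = mex{} = 0
g(2) = mex{} = 0
g(3) = mex{0} = 1
g(4) = mex{0} = 1
g(5) = mex{0} = 1
g(6) = mex{0,1} = 2
g(7) = mex{0,1} = 2
g(8) = mex{0,1} = 2
g(9) = mex{1,2} = 0
g(10) = mex{1,2} = 0
g(11) = mex{1,2} = 0
So g(11) = 0.
For row B, compute g(0), g(1), … with moves {2, 4, 5, 6}:
g(0) = mex{} = 0
g(1) = mex{} = 0
g(2) = mex{0} = 1
g(3) = mex{0} = 1
g(4) = mex{0,1} = 2
g(5) = mex{0,1} = 2
g(6) = mex{0,1,2} = 3
g(7) = mex{0,1,2} = 3
g(8) = mex{1,2,3} = 0
So g(8) = 0.
Row C is a plain Nim row of size 2, so its Grundy value is 2.
Row D is a plain Nim row of size 7, so its Grundy value is 7.
By the Sprague-Grundy theorem, the Grundy value of a sum of independent games is the XOR of the component values.
Combined value = 0 ⊕ 0 ⊕ 2 ⊕ 7 = 5.

5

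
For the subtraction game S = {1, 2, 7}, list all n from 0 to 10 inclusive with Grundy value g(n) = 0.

0, 3, 6, 9

Build the Grundy sequence with g(k) = mex{g(k−s) : s ∈ {1, 2, 7}, s ≤ k}:
g(0) = mex{} = 0
g(1) = mex{0} = 1
g(2) = mex{0,1} = 2
g(3) = mex{1,2} = 0
g(4) = mex{0,2} = 1
g(5) = mex{0,1} = 2
g(6) = mex{1,2} = 0
g(7) = mex{0,2} = 1
g(8) = mex{0,1} = 2
g(9) = mex{1,2} = 0
g(10) = mex{0,2} = 1
The P-positions (g = 0) in 0..10 are 0, 3, 6, 9.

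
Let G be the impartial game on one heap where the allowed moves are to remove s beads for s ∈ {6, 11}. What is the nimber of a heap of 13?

2

Grundy values for subtraction set {6, 11}:
k:     0  1  2  3  4  5  6  7  8  9 10 11 12 13
g(k):  0  0  0  0  0  0  1  1  1  1  1  1  2  2
So g(13) = 2.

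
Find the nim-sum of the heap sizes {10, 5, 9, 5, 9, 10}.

0

Nim-sum: 10 ^ 5 ^ 9 ^ 5 ^ 9 ^ 10 = 0.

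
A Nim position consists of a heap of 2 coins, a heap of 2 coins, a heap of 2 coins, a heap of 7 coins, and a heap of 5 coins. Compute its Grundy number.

Compute the nim-sum pairwise:
2 XOR 2 = 0
0 XOR 2 = 2
2 XOR 7 = 5
5 XOR 5 = 0

0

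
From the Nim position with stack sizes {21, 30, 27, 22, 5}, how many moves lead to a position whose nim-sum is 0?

Write each in binary and XOR column by column:
  10101  (21)
  11110  (30)
  11011  (27)
  10110  (22)
  00101  (5)
  -----
  00011  (3)
The overall nim-sum is X = 3. A stack of size p has a winning move iff p XOR X < p (reduce it to p XOR X).
  21: 21 XOR 3 = 22 ≥ 21 — no move.
  30: 30 XOR 3 = 29 < 30 — winning move (to 29).
  27: 27 XOR 3 = 24 < 27 — winning move (to 24).
  22: 22 XOR 3 = 21 < 22 — winning move (to 21).
  5: 5 XOR 3 = 6 ≥ 5 — no move.
That gives 3 winning moves.

3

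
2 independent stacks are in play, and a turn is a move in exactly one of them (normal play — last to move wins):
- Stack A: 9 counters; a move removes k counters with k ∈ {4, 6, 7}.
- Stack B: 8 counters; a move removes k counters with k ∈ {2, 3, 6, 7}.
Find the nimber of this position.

For stack A, compute g(0), g(1), … with moves {4, 6, 7}:
k:     0  1  2  3  4  5  6  7  8  9
g(k):  0  0  0  0  1  1  1  1  2  2
So g(9) = 2.
For stack B, compute g(0), g(1), … with moves {2, 3, 6, 7}:
k:     0  1  2  3  4  5  6  7  8
g(k):  0  0  1  1  2  0  3  1  2
So g(8) = 2.
By the Sprague-Grundy theorem, the Grundy value of a sum of independent games is the XOR of the component values.
Combined value = 2 ⊕ 2 = 0.

0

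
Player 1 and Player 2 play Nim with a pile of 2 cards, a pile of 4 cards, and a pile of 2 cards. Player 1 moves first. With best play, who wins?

In binary:
  010  (2)
  100  (4)
  010  (2)
  ---
  100  (4)
The nim-sum is 4 ≠ 0, so this is an N-position: the player to move can win; Player 1 has a winning move.

Player 1 wins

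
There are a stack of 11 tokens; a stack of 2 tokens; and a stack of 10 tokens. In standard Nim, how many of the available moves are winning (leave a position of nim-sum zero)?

In binary:
  1011  (11)
  0010  (2)
  1010  (10)
  ----
  0011  (3)
The overall nim-sum is X = 3. A stack of size p has a winning move iff p XOR X < p (reduce it to p XOR X).
  11: 11 XOR 3 = 8 < 11 — winning move (to 8).
  2: 2 XOR 3 = 1 < 2 — winning move (to 1).
  10: 10 XOR 3 = 9 < 10 — winning move (to 9).
That gives 3 winning moves.

3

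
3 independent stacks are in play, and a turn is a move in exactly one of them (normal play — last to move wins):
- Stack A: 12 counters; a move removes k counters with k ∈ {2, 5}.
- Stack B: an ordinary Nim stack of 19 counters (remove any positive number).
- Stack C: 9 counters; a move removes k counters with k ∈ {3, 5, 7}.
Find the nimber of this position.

18

Grundy values for stack A (subtraction set {2, 5}):
g(0) = mex{} = 0
g(1) = mex{} = 0
g(2) = mex{0} = 1
g(3) = mex{0} = 1
g(4) = mex{1} = 0
g(5) = mex{0,1} = 2
g(6) = mex{0} = 1
g(7) = mex{1,2} = 0
g(8) = mex{1} = 0
g(9) = mex{0} = 1
g(10) = mex{0,2} = 1
g(11) = mex{1} = 0
g(12) = mex{0,1} = 2
So g(12) = 2.
Stack B is a plain Nim stack of size 19, so its Grundy value is 19.
Grundy values for stack C (subtraction set {3, 5, 7}):
k:     0  1  2  3  4  5  6  7  8  9
g(k):  0  0  0  1  1  1  2  2  2  3
So g(9) = 3.
The value of a disjunctive sum is the nim-sum of the parts.
Combined value = 2 ⊕ 19 ⊕ 3 = 18.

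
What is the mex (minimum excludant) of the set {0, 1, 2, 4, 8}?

The values 0, 1, 2 are all present; 3 is the first non-negative integer missing from the set.

3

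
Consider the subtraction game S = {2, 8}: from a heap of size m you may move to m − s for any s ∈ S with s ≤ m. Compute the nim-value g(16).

Build the Grundy sequence with g(k) = mex{g(k−s) : s ∈ {2, 8}, s ≤ k}:
k:     0  1  2  3  4  5  6  7  8  9 10 11 12 13 14 15 16
g(k):  0  0  1  1  0  0  1  1  2  2  0  0  1  1  0  0  1
So g(16) = 1.

1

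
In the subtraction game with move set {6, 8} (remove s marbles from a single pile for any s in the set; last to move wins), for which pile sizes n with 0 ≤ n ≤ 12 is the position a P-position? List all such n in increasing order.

0, 1, 2, 3, 4, 5

Grundy values for subtraction set {6, 8}:
g(0) = mex{} = 0
g(1) = mex{} = 0
g(2) = mex{} = 0
g(3) = mex{} = 0
g(4) = mex{} = 0
g(5) = mex{} = 0
g(6) = mex{0} = 1
g(7) = mex{0} = 1
g(8) = mex{0} = 1
g(9) = mex{0} = 1
g(10) = mex{0} = 1
g(11) = mex{0} = 1
g(12) = mex{0,1} = 2
The P-positions (g = 0) in 0..12 are 0, 1, 2, 3, 4, 5.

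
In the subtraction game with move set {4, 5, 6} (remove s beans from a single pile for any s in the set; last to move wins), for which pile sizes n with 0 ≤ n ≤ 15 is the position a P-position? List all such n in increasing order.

Grundy values for subtraction set {4, 5, 6}:
k:     0  1  2  3  4  5  6  7  8  9 10 11 12 13 14 15
g(k):  0  0  0  0  1  1  1  1  2  2  0  0  0  0  1  1
The P-positions (g = 0) in 0..15 are 0, 1, 2, 3, 10, 11, 12, 13.

0, 1, 2, 3, 10, 11, 12, 13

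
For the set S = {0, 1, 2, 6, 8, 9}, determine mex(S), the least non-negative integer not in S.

The values 0, 1, 2 are all present; 3 is the first non-negative integer missing from the set.

3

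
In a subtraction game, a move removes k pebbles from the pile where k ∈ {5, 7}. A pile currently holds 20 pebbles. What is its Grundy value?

Build the Grundy sequence with g(k) = mex{g(k−s) : s ∈ {5, 7}, s ≤ k}:
k:     0  1  2  3  4  5  6  7  8  9 10 11 12 13 14 15 16 17 18 19 20
g(k):  0  0  0  0  0  1  1  1  1  1  2  2  0  0  0  0  0  1  1  1  1
So g(20) = 1.

1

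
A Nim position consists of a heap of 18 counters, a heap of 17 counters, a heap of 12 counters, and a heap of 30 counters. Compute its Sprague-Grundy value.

Nim-sum: 18 XOR 17 XOR 12 XOR 30 = 17.

17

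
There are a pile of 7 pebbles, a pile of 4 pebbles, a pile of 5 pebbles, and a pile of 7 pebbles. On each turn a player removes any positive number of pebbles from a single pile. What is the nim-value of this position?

1

In binary:
  111  (7)
  100  (4)
  101  (5)
  111  (7)
  ---
  001  (1)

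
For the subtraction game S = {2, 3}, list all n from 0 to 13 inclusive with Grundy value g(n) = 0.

0, 1, 5, 6, 10, 11

Build the Grundy sequence with g(k) = mex{g(k−s) : s ∈ {2, 3}, s ≤ k}:
g(0) = mex{} = 0
g(1) = mex{} = 0
g(2) = mex{0} = 1
g(3) = mex{0} = 1
g(4) = mex{0,1} = 2
g(5) = mex{1} = 0
g(6) = mex{1,2} = 0
g(7) = mex{0,2} = 1
g(8) = mex{0} = 1
g(9) = mex{0,1} = 2
g(10) = mex{1} = 0
g(11) = mex{1,2} = 0
g(12) = mex{0,2} = 1
g(13) = mex{0} = 1
The P-positions (g = 0) in 0..13 are 0, 1, 5, 6, 10, 11.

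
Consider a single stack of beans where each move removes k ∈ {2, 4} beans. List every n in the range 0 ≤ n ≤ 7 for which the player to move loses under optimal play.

0, 1, 6, 7

Compute g(0), g(1), … for moves {2, 4}:
k:     0  1  2  3  4  5  6  7
g(k):  0  0  1  1  2  2  0  0
The P-positions (g = 0) in 0..7 are 0, 1, 6, 7.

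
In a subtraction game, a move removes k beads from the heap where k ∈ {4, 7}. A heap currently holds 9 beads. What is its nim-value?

2

Grundy values for subtraction set {4, 7}:
g(0) = mex{} = 0
g(1) = mex{} = 0
g(2) = mex{} = 0
g(3) = mex{} = 0
g(4) = mex{0} = 1
g(5) = mex{0} = 1
g(6) = mex{0} = 1
g(7) = mex{0} = 1
g(8) = mex{0,1} = 2
g(9) = mex{0,1} = 2
So g(9) = 2.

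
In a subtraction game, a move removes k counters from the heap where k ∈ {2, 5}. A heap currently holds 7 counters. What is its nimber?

0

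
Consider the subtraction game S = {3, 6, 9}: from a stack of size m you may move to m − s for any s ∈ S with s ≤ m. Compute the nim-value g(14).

Compute g(0), g(1), … for moves {3, 6, 9}:
k:     0  1  2  3  4  5  6  7  8  9 10 11 12 13 14
g(k):  0  0  0  1  1  1  2  2  2  3  3  3  0  0  0
So g(14) = 0.

0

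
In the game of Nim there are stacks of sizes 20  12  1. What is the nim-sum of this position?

25

Compute the nim-sum pairwise:
20 ^ 12 = 24
24 ^ 1 = 25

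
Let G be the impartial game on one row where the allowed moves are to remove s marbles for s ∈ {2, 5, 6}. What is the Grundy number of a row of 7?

Build the Grundy sequence with g(k) = mex{g(k−s) : s ∈ {2, 5, 6}, s ≤ k}:
g(0) = mex{} = 0
g(1) = mex{} = 0
g(2) = mex{0} = 1
g(3) = mex{0} = 1
g(4) = mex{1} = 0
g(5) = mex{0,1} = 2
g(6) = mex{0} = 1
g(7) = mex{0,1,2} = 3
So g(7) = 3.

3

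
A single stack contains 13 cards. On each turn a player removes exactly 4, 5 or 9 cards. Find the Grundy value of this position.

0

Grundy values for subtraction set {4, 5, 9}:
g(0) = mex{} = 0
g(1) = mex{} = 0
g(2) = mex{} = 0
g(3) = mex{} = 0
g(4) = mex{0} = 1
g(5) = mex{0} = 1
g(6) = mex{0} = 1
g(7) = mex{0} = 1
g(8) = mex{0,1} = 2
g(9) = mex{0,1} = 2
g(10) = mex{0,1} = 2
g(11) = mex{0,1} = 2
g(12) = mex{0,1,2} = 3
g(13) = mex{1,2} = 0
So g(13) = 0.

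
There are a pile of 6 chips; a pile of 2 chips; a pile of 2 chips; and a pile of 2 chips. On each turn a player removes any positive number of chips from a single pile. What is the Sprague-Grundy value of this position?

Write each in binary and XOR column by column:
  110  (6)
  010  (2)
  010  (2)
  010  (2)
  ---
  100  (4)

4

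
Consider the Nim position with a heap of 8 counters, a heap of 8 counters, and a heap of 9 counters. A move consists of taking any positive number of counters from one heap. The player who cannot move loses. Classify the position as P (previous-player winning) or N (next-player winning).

N-position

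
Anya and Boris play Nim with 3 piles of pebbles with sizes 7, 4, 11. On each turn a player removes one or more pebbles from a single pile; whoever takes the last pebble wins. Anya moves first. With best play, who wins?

Compute the nim-sum pairwise:
7 XOR 4 = 3
3 XOR 11 = 8
The nim-sum is 8 ≠ 0, so this is an N-position: the player to move can win; Anya has a winning move.

Anya wins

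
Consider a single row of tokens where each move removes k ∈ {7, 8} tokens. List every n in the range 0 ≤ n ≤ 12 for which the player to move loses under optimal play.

0, 1, 2, 3, 4, 5, 6

Build the Grundy sequence with g(k) = mex{g(k−s) : s ∈ {7, 8}, s ≤ k}:
g(0) = mex{} = 0
g(1) = mex{} = 0
g(2) = mex{} = 0
g(3) = mex{} = 0
g(4) = mex{} = 0
g(5) = mex{} = 0
g(6) = mex{} = 0
g(7) = mex{0} = 1
g(8) = mex{0} = 1
g(9) = mex{0} = 1
g(10) = mex{0} = 1
g(11) = mex{0} = 1
g(12) = mex{0} = 1
The P-positions (g = 0) in 0..12 are 0, 1, 2, 3, 4, 5, 6.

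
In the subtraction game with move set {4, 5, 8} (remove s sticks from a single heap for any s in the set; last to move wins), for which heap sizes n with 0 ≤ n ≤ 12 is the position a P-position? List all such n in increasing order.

0, 1, 2, 3, 12

Grundy values for subtraction set {4, 5, 8}:
k:     0  1  2  3  4  5  6  7  8  9 10 11 12
g(k):  0  0  0  0  1  1  1  1  2  2  2  2  0
The P-positions (g = 0) in 0..12 are 0, 1, 2, 3, 12.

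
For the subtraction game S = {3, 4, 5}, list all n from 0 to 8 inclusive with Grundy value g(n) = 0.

0, 1, 2, 8

Build the Grundy sequence with g(k) = mex{g(k−s) : s ∈ {3, 4, 5}, s ≤ k}:
g(0) = mex{} = 0
g(1) = mex{} = 0
g(2) = mex{} = 0
g(3) = mex{0} = 1
g(4) = mex{0} = 1
g(5) = mex{0} = 1
g(6) = mex{0,1} = 2
g(7) = mex{0,1} = 2
g(8) = mex{1} = 0
The P-positions (g = 0) in 0..8 are 0, 1, 2, 8.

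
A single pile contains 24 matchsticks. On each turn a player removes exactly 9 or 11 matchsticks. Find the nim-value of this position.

0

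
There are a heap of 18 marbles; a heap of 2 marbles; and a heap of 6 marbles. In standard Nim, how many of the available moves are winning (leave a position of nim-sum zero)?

Compute the nim-sum pairwise:
18 ^ 2 = 16
16 ^ 6 = 22
The overall nim-sum is X = 22. A heap of size p has a winning move iff p XOR X < p (reduce it to p XOR X).
  18: 18 XOR 22 = 4 < 18 — winning move (to 4).
  2: 2 XOR 22 = 20 ≥ 2 — no move.
  6: 6 XOR 22 = 16 ≥ 6 — no move.
That gives 1 winning move.

1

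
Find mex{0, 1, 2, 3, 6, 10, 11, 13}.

The values 0, 1, 2, 3 are all present; 4 is the first non-negative integer missing from the set.

4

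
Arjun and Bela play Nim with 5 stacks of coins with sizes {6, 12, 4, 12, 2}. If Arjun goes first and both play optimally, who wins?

Bela wins

Compute the nim-sum pairwise:
6 ^ 12 = 10
10 ^ 4 = 14
14 ^ 12 = 2
2 ^ 2 = 0
The nim-sum is 0, so this is a P-position: the player to move is in a losing position under optimal play; Arjun is about to move from it and so loses — Bela wins.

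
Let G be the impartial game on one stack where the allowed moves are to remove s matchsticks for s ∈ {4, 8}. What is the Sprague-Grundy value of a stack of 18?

Grundy values for subtraction set {4, 8}:
k:     0  1  2  3  4  5  6  7  8  9 10 11 12 13 14 15 16 17 18
g(k):  0  0  0  0  1  1  1  1  2  2  2  2  0  0  0  0  1  1  1
So g(18) = 1.

1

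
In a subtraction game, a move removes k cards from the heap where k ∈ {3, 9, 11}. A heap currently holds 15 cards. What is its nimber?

Grundy values for subtraction set {3, 9, 11}:
k:     0  1  2  3  4  5  6  7  8  9 10 11 12 13 14 15
g(k):  0  0  0  1  1  1  0  0  0  1  1  1  2  2  0  3
So g(15) = 3.

3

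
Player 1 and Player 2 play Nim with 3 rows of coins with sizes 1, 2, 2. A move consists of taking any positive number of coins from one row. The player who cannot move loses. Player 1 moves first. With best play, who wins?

Write each in binary and XOR column by column:
  01  (1)
  10  (2)
  10  (2)
  --
  01  (1)
The nim-sum is 1 ≠ 0, so this is an N-position: the player to move can win; Player 1 has a winning move.

Player 1 wins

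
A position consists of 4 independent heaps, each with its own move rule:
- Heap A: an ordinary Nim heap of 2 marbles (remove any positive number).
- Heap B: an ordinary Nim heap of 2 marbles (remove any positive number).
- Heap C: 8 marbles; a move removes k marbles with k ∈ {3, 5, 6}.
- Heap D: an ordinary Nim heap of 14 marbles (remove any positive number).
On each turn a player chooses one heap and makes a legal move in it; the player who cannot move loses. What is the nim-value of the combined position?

Heap A is a plain Nim heap of size 2, so its Grundy value is 2.
Heap B is a plain Nim heap of size 2, so its Grundy value is 2.
Build the Grundy sequence for heap C with g(k) = mex{g(k−s) : s ∈ {3, 5, 6}, s ≤ k}:
g(0) = mex{} = 0
g(1) = mex{} = 0
g(2) = mex{} = 0
g(3) = mex{0} = 1
g(4) = mex{0} = 1
g(5) = mex{0} = 1
g(6) = mex{0,1} = 2
g(7) = mex{0,1} = 2
g(8) = mex{0,1} = 2
So g(8) = 2.
Heap D is a plain Nim heap of size 14, so its Grundy value is 14.
The value of a disjunctive sum is the nim-sum of the parts.
Combined value = 2 ⊕ 2 ⊕ 2 ⊕ 14 = 12.

12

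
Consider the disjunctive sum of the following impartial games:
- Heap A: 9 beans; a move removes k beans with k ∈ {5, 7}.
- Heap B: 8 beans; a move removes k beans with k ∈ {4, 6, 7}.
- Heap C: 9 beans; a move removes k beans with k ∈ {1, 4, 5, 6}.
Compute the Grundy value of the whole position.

3

Grundy values for heap A (subtraction set {5, 7}):
k:     0  1  2  3  4  5  6  7  8  9
g(k):  0  0  0  0  0  1  1  1  1  1
So g(9) = 1.
For heap B, compute g(0), g(1), … with moves {4, 6, 7}:
g(0) = mex{} = 0
g(1) = mex{} = 0
g(2) = mex{} = 0
g(3) = mex{} = 0
g(4) = mex{0} = 1
g(5) = mex{0} = 1
g(6) = mex{0} = 1
g(7) = mex{0} = 1
g(8) = mex{0,1} = 2
So g(8) = 2.
Build the Grundy sequence for heap C with g(k) = mex{g(k−s) : s ∈ {1, 4, 5, 6}, s ≤ k}:
g(0) = mex{} = 0
g(1) = mex{0} = 1
g(2) = mex{1} = 0
g(3) = mex{0} = 1
g(4) = mex{0,1} = 2
g(5) = mex{0,1,2} = 3
g(6) = mex{0,1,3} = 2
g(7) = mex{0,1,2} = 3
g(8) = mex{0,1,2,3} = 4
g(9) = mex{1,2,3,4} = 0
So g(9) = 0.
By the Sprague-Grundy theorem, the Grundy value of a sum of independent games is the XOR of the component values.
Combined value = 1 ⊕ 2 ⊕ 0 = 3.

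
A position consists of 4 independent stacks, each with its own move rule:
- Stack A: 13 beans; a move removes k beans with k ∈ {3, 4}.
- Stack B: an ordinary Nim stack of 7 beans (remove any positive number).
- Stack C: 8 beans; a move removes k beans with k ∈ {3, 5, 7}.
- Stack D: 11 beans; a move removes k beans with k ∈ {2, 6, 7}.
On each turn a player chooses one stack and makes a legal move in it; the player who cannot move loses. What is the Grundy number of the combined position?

6

Build the Grundy sequence for stack A with g(k) = mex{g(k−s) : s ∈ {3, 4}, s ≤ k}:
g(0) = mex{} = 0
g(1) = mex{} = 0
g(2) = mex{} = 0
g(3) = mex{0} = 1
g(4) = mex{0} = 1
g(5) = mex{0} = 1
g(6) = mex{0,1} = 2
g(7) = mex{1} = 0
g(8) = mex{1} = 0
g(9) = mex{1,2} = 0
g(10) = mex{0,2} = 1
g(11) = mex{0} = 1
g(12) = mex{0} = 1
g(13) = mex{0,1} = 2
So g(13) = 2.
Stack B is a plain Nim stack of size 7, so its Grundy value is 7.
Grundy values for stack C (subtraction set {3, 5, 7}):
g(0) = mex{} = 0
g(1) = mex{} = 0
g(2) = mex{} = 0
g(3) = mex{0} = 1
g(4) = mex{0} = 1
g(5) = mex{0} = 1
g(6) = mex{0,1} = 2
g(7) = mex{0,1} = 2
g(8) = mex{0,1} = 2
So g(8) = 2.
Grundy values for stack D (subtraction set {2, 6, 7}):
k:     0  1  2  3  4  5  6  7  8  9 10 11
g(k):  0  0  1  1  0  0  1  1  2  0  3  1
So g(11) = 1.
The value of a disjunctive sum is the nim-sum of the parts.
Combined value = 2 ⊕ 7 ⊕ 2 ⊕ 1 = 6.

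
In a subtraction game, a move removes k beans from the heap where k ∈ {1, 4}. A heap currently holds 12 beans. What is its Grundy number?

Compute g(0), g(1), … for moves {1, 4}:
k:     0  1  2  3  4  5  6  7  8  9 10 11 12
g(k):  0  1  0  1  2  0  1  0  1  2  0  1  0
So g(12) = 0.

0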